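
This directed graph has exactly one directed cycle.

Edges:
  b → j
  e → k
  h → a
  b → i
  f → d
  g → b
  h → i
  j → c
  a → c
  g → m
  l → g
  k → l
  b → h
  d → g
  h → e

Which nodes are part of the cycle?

b, e, g, h, k, l

DFS with gray/black marking from g:
g gray
  b gray
    h gray
      i gray
      i black
      e gray
        k gray
          l gray
            l→g: g is gray → back edge
Back edge closes the cycle g → b → h → e → k → l → g; its vertices are {b, e, g, h, k, l}.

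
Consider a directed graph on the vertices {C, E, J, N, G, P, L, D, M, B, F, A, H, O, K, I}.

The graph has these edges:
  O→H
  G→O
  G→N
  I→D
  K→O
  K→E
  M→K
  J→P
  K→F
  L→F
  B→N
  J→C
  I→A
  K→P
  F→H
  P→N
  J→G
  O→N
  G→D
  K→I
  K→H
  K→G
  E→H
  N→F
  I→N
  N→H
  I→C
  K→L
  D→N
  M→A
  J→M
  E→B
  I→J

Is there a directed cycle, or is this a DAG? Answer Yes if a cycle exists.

DFS with white/gray/black marking, starting from J:
J gray
  G gray
    D gray
      N gray
        F gray
          H gray
          H black
        F black
        N→H: H black — skip
      N black
    D black
    O gray
      O→N: N black — skip
      O→H: H black — skip
    O black
    G→N: N black — skip
  G black
  C gray
  C black
  M gray
    K gray
      L gray
        L→F: F black — skip
      L black
      K→O: O black — skip
      E gray
        E→H: H black — skip
        B gray
          B→N: N black — skip
        B black
      E black
      K→F: F black — skip
      I gray
        I→J: J is gray → back edge
Back edge found, so a cycle exists: J → M → K → I → J.

Yes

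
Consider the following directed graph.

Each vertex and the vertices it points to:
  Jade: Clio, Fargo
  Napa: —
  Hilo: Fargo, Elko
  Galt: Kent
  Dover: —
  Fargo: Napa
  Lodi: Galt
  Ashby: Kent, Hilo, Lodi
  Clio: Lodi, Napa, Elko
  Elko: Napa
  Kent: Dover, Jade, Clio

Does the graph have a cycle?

DFS with white/gray/black marking, starting from Ashby:
Ashby gray
  Kent gray
    Dover gray
    Dover black
    Jade gray
      Clio gray
        Lodi gray
          Galt gray
            Galt→Kent: Kent is gray → back edge
Back edge found, so a cycle exists: Kent → Jade → Clio → Lodi → Galt → Kent.

Yes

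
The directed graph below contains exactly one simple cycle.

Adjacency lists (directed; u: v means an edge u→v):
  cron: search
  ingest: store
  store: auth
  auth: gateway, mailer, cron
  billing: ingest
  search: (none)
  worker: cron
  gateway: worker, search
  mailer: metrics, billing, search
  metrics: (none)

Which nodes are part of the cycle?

DFS with gray/black marking from store:
store gray
  auth gray
    gateway gray
      worker gray
        cron gray
          search gray
          search black
        cron black
      worker black
      gateway→search: search black — skip
    gateway black
    mailer gray
      metrics gray
      metrics black
      billing gray
        ingest gray
          ingest→store: store is gray → back edge
Back edge closes the cycle store → auth → mailer → billing → ingest → store; its vertices are {auth, store, ingest, mailer, billing}.

auth, store, ingest, mailer, billing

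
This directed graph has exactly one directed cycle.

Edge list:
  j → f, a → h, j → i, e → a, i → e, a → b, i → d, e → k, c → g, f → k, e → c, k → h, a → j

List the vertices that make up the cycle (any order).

DFS with gray/black marking from j:
j gray
  i gray
    e gray
      k gray
        h gray
        h black
      k black
      a gray
        a→j: j is gray → back edge
Back edge closes the cycle j → i → e → a → j; its vertices are {a, e, i, j}.

a, e, i, j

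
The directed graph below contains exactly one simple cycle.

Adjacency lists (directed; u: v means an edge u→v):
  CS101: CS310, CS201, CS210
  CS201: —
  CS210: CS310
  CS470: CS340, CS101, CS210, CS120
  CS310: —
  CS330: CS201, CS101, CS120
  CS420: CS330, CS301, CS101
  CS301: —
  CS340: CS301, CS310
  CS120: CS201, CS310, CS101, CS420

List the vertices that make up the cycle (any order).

CS120, CS330, CS420

DFS with gray/black marking from CS120:
CS120 gray
  CS201 gray
  CS201 black
  CS310 gray
  CS310 black
  CS101 gray
    CS101→CS310: CS310 black — skip
    CS101→CS201: CS201 black — skip
    CS210 gray
      CS210→CS310: CS310 black — skip
    CS210 black
  CS101 black
  CS420 gray
    CS330 gray
      CS330→CS201: CS201 black — skip
      CS330→CS101: CS101 black — skip
      CS330→CS120: CS120 is gray → back edge
Back edge closes the cycle CS120 → CS420 → CS330 → CS120; its vertices are {CS120, CS330, CS420}.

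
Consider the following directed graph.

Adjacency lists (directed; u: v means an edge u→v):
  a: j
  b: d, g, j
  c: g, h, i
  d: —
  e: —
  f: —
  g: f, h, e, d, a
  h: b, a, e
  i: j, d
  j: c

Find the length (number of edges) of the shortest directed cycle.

3

For each vertex v, BFS finds the shortest path from v back to v.
The shortest such closed walk is c → i → j → c, length 3.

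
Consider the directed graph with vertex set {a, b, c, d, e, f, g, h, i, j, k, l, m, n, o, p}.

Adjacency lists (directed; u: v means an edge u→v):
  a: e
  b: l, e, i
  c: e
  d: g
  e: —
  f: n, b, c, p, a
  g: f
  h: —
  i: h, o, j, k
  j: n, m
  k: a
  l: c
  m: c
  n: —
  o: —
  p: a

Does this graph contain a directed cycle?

No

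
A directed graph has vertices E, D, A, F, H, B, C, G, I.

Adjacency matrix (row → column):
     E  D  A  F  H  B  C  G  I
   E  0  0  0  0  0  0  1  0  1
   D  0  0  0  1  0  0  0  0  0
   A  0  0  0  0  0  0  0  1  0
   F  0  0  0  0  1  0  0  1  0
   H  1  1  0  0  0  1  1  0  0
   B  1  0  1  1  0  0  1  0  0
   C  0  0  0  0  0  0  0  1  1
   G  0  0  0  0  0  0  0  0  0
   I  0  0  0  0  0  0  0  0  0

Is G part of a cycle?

No

G lies on a cycle iff there is a path from G back to itself.
Exploring from G, it never reaches itself; equivalently, its strongly connected component is a singleton.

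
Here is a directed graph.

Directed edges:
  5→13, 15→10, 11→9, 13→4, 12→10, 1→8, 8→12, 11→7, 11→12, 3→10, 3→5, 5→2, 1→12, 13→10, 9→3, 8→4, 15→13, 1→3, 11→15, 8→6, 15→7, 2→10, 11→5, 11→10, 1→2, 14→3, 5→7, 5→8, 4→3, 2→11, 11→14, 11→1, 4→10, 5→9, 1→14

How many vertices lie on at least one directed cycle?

A vertex is on a directed cycle iff it belongs to a strongly connected component of size ≥ 2 (or has a self-loop).
The vertices on cycles are {1, 2, 3, 4, 5, 8, 9, 11, 13, 14, 15} — 11 in total.

11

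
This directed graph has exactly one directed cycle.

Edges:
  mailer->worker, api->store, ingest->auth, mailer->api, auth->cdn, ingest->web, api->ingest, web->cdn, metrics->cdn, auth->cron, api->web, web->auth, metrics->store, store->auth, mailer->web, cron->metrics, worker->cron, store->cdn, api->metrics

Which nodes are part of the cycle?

auth, cron, store, metrics

DFS with gray/black marking from cron:
cron gray
  metrics gray
    store gray
      auth gray
        cdn gray
        cdn black
        auth→cron: cron is gray → back edge
Back edge closes the cycle cron → metrics → store → auth → cron; its vertices are {auth, cron, store, metrics}.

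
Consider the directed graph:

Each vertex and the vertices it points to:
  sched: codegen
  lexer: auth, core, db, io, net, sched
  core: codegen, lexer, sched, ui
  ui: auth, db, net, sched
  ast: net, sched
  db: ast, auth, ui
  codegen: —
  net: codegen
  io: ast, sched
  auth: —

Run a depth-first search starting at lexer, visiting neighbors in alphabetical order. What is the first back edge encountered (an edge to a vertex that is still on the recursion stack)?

core->lexer

DFS from lexer (visiting neighbors in alphabetical order); mark gray on enter, black on exit:
lexer gray
  auth gray
  auth black
  core gray
    codegen gray
    codegen black
    core→lexer: lexer is gray → back edge
First back edge: core → lexer.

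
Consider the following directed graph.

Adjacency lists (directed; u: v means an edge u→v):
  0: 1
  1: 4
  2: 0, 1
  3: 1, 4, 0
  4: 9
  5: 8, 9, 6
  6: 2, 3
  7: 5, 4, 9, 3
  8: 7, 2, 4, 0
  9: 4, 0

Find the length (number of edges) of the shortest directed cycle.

For each vertex v, BFS finds the shortest path from v back to v.
The shortest such closed walk is 9 → 4 → 9, length 2.

2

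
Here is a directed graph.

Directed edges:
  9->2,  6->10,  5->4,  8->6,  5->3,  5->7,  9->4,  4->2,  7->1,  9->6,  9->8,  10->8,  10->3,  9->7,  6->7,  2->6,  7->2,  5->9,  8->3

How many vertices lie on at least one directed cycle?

5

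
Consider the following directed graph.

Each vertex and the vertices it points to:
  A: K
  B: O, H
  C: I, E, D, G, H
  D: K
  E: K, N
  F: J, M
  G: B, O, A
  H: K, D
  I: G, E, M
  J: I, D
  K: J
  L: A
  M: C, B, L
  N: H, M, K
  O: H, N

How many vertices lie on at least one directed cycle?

14

A vertex is on a directed cycle iff it belongs to a strongly connected component of size ≥ 2 (or has a self-loop).
The vertices on cycles are {A, B, C, D, E, G, H, I, J, K, L, M, N, O} — 14 in total.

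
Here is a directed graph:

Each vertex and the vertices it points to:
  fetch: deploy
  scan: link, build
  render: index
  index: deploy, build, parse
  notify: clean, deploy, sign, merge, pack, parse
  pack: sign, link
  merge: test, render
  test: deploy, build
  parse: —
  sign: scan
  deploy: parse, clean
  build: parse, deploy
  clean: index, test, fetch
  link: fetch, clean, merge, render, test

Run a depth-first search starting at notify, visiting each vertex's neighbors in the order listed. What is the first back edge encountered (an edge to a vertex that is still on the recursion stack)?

deploy→clean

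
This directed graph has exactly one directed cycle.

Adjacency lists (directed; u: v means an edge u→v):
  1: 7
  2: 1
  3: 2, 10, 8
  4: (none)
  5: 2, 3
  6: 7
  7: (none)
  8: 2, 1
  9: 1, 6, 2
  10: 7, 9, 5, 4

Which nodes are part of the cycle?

3, 5, 10

DFS with gray/black marking from 5:
5 gray
  2 gray
    1 gray
      7 gray
      7 black
    1 black
  2 black
  3 gray
    3→2: 2 black — skip
    10 gray
      10→7: 7 black — skip
      9 gray
        9→1: 1 black — skip
        6 gray
          6→7: 7 black — skip
        6 black
        9→2: 2 black — skip
      9 black
      10→5: 5 is gray → back edge
Back edge closes the cycle 5 → 3 → 10 → 5; its vertices are {3, 5, 10}.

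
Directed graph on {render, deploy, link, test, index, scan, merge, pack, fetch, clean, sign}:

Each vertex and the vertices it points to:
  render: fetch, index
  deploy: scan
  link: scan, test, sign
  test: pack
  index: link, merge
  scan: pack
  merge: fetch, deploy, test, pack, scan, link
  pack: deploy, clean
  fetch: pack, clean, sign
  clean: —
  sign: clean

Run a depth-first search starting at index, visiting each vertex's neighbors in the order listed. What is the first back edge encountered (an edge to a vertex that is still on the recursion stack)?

DFS from index (visiting each vertex's neighbors in the order listed); mark gray on enter, black on exit:
index gray
  link gray
    scan gray
      pack gray
        deploy gray
          deploy→scan: scan is gray → back edge
First back edge: deploy → scan.

deploy→scan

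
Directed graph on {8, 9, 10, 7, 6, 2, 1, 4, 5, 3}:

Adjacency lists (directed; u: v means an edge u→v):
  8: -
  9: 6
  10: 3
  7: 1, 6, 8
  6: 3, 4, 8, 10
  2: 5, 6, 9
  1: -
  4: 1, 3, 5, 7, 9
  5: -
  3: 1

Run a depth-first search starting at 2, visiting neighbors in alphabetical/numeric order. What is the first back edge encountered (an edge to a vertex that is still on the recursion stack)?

7->6

DFS from 2 (visiting neighbors in alphabetical/numeric order); mark gray on enter, black on exit:
2 gray
  5 gray
  5 black
  6 gray
    3 gray
      1 gray
      1 black
    3 black
    4 gray
      4→1: 1 black — skip
      4→3: 3 black — skip
      4→5: 5 black — skip
      7 gray
        7→1: 1 black — skip
        7→6: 6 is gray → back edge
First back edge: 7 → 6.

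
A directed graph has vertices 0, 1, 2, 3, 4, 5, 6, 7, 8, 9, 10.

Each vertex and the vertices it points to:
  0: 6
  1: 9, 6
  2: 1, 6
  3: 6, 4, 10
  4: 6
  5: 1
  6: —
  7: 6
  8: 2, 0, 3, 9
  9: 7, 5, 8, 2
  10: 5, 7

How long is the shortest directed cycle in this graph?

2

For each vertex v, BFS finds the shortest path from v back to v.
The shortest such closed walk is 9 → 8 → 9, length 2.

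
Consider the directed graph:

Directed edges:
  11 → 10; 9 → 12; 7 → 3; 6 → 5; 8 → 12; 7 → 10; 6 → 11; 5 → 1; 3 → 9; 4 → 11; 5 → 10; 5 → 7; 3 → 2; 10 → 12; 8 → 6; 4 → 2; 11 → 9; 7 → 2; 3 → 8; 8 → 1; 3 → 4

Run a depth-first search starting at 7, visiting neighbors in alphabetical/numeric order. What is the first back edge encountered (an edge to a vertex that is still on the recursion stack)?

5->7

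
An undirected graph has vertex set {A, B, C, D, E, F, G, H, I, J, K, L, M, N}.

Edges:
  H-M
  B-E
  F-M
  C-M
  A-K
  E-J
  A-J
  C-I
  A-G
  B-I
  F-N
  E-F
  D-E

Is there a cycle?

Yes

DFS, tracking each vertex's parent; an edge to a visited non-parent vertex closes a cycle.
Start from J:
visit J (parent –)
  visit E (parent J)
    visit F (parent E)
      visit N (parent F)
        N–F: parent, skip
      F–E: parent, skip
      visit M (parent F)
        visit C (parent M)
          visit I (parent C)
            visit B (parent I)
              B–E: E visited and ≠ parent → cycle
Cycle: E – F – M – C – I – B – E.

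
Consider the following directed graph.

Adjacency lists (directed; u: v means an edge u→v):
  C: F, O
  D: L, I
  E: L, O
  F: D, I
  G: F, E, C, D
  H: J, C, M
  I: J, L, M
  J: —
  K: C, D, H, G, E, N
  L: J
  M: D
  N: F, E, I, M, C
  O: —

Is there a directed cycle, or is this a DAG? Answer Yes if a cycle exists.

DFS with white/gray/black marking, starting from K:
K gray
  C gray
    F gray
      D gray
        L gray
          J gray
          J black
        L black
        I gray
          I→J: J black — skip
          I→L: L black — skip
          M gray
            M→D: D is gray → back edge
Back edge found, so a cycle exists: D → I → M → D.

Yes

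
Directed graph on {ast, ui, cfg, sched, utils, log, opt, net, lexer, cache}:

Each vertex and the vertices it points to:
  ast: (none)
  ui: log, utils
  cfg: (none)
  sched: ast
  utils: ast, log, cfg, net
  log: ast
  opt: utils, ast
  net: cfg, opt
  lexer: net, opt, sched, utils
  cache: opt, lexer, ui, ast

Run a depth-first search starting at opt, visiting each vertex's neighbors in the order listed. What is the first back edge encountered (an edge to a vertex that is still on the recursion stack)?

net->opt

DFS from opt (visiting each vertex's neighbors in the order listed); mark gray on enter, black on exit:
opt gray
  utils gray
    ast gray
    ast black
    log gray
      log→ast: ast black — skip
    log black
    cfg gray
    cfg black
    net gray
      net→cfg: cfg black — skip
      net→opt: opt is gray → back edge
First back edge: net → opt.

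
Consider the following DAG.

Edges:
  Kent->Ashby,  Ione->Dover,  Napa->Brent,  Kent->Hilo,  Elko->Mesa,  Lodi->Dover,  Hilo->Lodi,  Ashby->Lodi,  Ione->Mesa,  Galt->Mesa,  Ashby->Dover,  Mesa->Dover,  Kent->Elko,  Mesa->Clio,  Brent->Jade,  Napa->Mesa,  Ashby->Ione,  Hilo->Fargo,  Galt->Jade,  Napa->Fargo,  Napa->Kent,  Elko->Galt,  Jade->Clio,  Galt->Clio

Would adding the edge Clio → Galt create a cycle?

Yes

Adding Clio→Galt creates a cycle iff Galt can already reach Clio.
Path from Galt: Galt → Clio.
So Galt → … → Clio → Galt is a cycle.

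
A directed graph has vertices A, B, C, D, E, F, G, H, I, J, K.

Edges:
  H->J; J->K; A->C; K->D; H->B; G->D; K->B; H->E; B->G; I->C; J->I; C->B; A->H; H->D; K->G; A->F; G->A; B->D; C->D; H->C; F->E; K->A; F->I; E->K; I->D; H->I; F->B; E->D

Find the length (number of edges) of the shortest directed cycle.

4

For each vertex v, BFS finds the shortest path from v back to v.
The shortest such closed walk is A → F → B → G → A, length 4.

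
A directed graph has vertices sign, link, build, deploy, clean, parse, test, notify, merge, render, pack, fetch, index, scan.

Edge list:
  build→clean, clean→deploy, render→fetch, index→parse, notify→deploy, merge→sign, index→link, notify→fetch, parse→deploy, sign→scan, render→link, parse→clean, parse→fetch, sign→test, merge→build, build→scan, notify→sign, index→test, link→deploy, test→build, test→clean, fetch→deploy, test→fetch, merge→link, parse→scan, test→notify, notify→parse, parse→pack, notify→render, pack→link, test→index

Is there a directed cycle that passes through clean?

No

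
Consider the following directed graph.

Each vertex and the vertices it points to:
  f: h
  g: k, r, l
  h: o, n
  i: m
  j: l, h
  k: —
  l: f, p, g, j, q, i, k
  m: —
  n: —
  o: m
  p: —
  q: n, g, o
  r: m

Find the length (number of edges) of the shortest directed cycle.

For each vertex v, BFS finds the shortest path from v back to v.
The shortest such closed walk is l → g → l, length 2.

2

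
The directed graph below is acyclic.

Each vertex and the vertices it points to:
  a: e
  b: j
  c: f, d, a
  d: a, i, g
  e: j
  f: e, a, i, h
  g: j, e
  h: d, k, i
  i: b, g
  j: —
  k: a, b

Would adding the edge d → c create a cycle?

Yes

Adding d→c creates a cycle iff c can already reach d.
Path from c: c → d.
So c → … → d → c is a cycle.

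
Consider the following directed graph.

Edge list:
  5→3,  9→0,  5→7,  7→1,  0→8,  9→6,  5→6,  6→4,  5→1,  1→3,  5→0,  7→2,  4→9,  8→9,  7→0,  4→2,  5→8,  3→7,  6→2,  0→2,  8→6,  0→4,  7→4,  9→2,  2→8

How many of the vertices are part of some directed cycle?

9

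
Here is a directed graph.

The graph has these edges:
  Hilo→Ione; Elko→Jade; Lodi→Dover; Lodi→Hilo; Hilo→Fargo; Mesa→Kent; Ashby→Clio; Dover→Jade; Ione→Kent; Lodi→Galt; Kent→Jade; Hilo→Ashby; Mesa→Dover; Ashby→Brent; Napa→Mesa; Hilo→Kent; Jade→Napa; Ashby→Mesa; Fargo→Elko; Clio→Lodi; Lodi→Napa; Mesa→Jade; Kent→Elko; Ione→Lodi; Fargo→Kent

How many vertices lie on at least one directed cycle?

11

A vertex is on a directed cycle iff it belongs to a strongly connected component of size ≥ 2 (or has a self-loop).
The vertices on cycles are {Clio, Elko, Hilo, Ione, Jade, Kent, Lodi, Mesa, Napa, Ashby, Dover} — 11 in total.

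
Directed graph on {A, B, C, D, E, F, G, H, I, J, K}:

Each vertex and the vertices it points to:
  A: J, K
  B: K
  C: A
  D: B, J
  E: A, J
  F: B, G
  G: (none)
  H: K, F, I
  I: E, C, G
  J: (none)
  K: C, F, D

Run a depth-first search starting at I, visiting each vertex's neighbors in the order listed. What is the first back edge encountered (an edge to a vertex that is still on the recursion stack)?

C->A

DFS from I (visiting each vertex's neighbors in the order listed); mark gray on enter, black on exit:
I gray
  E gray
    A gray
      J gray
      J black
      K gray
        C gray
          C→A: A is gray → back edge
First back edge: C → A.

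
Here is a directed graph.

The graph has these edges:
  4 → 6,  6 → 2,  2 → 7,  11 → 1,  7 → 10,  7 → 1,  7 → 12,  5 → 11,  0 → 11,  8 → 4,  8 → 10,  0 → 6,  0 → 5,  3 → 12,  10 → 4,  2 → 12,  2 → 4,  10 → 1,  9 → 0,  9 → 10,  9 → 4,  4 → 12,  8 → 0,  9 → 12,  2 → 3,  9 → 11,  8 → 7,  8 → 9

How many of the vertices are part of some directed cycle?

A vertex is on a directed cycle iff it belongs to a strongly connected component of size ≥ 2 (or has a self-loop).
The vertices on cycles are {2, 4, 6, 7, 10} — 5 in total.

5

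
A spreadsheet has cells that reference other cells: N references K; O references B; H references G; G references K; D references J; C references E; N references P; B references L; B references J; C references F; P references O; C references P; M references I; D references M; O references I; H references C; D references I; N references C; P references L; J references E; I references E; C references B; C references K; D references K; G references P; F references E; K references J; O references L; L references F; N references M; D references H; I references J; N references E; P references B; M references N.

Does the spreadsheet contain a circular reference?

DFS with white/gray/black marking, starting from M:
M gray
  N gray
    K gray
      J gray
        E gray
        E black
      J black
    K black
    N→E: E black — skip
    N→M: M is gray → back edge
Back edge found, so a cycle exists: M → N → M.

Yes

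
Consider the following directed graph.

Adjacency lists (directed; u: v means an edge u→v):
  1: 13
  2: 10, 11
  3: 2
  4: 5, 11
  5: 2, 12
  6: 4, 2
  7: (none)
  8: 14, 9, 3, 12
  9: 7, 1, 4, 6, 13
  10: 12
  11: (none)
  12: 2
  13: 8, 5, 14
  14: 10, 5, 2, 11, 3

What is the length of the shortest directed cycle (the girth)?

For each vertex v, BFS finds the shortest path from v back to v.
The shortest such closed walk is 13 → 8 → 9 → 13, length 3.

3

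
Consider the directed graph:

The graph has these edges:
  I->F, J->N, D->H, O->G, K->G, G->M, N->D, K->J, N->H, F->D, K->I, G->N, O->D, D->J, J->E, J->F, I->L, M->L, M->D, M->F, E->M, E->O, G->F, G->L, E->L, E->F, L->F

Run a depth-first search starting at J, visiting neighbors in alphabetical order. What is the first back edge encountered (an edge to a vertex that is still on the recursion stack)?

DFS from J (visiting neighbors in alphabetical order); mark gray on enter, black on exit:
J gray
  E gray
    F gray
      D gray
        H gray
        H black
        D→J: J is gray → back edge
First back edge: D → J.

D->J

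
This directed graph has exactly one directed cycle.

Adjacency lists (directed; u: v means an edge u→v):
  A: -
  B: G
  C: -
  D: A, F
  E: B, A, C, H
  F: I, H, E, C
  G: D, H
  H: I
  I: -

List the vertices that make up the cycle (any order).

DFS with gray/black marking from G:
G gray
  D gray
    A gray
    A black
    F gray
      I gray
      I black
      H gray
        H→I: I black — skip
      H black
      E gray
        B gray
          B→G: G is gray → back edge
Back edge closes the cycle G → D → F → E → B → G; its vertices are {B, D, E, F, G}.

B, D, E, F, G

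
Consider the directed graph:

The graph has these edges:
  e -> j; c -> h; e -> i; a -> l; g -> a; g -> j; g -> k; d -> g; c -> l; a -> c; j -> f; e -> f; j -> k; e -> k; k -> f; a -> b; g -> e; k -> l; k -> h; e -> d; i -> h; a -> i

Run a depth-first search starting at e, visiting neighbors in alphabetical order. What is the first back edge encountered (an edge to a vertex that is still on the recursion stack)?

DFS from e (visiting neighbors in alphabetical order); mark gray on enter, black on exit:
e gray
  d gray
    g gray
      a gray
        b gray
        b black
        c gray
          h gray
          h black
          l gray
          l black
        c black
        i gray
          i→h: h black — skip
        i black
        a→l: l black — skip
      a black
      g→e: e is gray → back edge
First back edge: g → e.

g->e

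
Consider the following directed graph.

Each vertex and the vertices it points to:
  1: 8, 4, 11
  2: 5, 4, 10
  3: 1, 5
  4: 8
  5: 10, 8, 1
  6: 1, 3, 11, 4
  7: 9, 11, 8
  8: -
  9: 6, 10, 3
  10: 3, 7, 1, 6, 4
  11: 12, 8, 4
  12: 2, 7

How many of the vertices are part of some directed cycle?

A vertex is on a directed cycle iff it belongs to a strongly connected component of size ≥ 2 (or has a self-loop).
The vertices on cycles are {1, 2, 3, 5, 6, 7, 9, 10, 11, 12} — 10 in total.

10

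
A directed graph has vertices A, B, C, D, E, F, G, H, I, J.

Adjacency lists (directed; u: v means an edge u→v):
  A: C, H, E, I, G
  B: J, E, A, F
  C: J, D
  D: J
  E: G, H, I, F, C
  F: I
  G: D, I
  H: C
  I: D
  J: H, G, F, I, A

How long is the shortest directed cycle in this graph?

For each vertex v, BFS finds the shortest path from v back to v.
The shortest such closed walk is J → G → D → J, length 3.

3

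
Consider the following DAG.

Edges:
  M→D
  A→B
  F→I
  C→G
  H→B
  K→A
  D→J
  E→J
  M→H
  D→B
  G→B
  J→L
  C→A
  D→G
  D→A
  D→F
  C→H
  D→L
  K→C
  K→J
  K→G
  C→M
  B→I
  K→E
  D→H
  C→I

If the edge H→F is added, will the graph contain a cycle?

Adding H→F creates a cycle iff F can already reach H.
Explore from F: no path reaches H. The graph stays acyclic.

No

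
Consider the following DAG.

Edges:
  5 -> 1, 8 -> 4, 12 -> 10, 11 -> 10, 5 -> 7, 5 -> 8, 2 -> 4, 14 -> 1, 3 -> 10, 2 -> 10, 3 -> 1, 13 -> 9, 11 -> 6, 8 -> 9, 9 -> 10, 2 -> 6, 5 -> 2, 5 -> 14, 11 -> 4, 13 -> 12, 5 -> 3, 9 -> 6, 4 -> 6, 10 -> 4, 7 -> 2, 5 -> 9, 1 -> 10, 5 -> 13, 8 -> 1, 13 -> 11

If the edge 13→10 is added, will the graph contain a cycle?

Adding 13→10 creates a cycle iff 10 can already reach 13.
Explore from 10: no path reaches 13. The graph stays acyclic.

No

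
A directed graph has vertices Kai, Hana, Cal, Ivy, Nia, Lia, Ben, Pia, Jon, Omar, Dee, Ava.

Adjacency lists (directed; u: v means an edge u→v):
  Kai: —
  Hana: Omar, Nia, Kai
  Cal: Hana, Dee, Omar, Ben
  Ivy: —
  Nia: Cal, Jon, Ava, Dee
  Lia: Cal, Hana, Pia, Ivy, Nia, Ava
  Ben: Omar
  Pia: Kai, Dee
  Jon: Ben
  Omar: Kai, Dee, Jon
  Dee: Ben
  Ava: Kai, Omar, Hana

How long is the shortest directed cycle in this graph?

3

For each vertex v, BFS finds the shortest path from v back to v.
The shortest such closed walk is Nia → Cal → Hana → Nia, length 3.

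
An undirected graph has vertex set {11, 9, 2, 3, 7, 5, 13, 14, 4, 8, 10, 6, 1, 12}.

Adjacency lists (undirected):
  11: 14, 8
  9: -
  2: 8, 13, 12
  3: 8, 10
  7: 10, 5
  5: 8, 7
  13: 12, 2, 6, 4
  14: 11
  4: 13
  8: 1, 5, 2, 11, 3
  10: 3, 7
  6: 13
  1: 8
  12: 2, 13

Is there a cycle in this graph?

DFS, tracking each vertex's parent; an edge to a visited non-parent vertex closes a cycle.
Start from 3:
visit 3 (parent –)
  visit 8 (parent 3)
    visit 1 (parent 8)
      1–8: parent, skip
    visit 5 (parent 8)
      5–8: parent, skip
      visit 7 (parent 5)
        visit 10 (parent 7)
          10–3: 3 visited and ≠ parent → cycle
Cycle: 3 – 8 – 5 – 7 – 10 – 3.

Yes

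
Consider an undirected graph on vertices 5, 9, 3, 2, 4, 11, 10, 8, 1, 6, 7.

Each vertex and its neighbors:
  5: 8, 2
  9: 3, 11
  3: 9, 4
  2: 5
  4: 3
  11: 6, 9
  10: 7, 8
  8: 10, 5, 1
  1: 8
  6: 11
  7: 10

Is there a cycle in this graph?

DFS, tracking each vertex's parent; an edge to a visited non-parent vertex closes a cycle.
Start from 2:
visit 2 (parent –)
  visit 5 (parent 2)
    visit 8 (parent 5)
      visit 10 (parent 8)
        visit 7 (parent 10)
          7–10: parent, skip
        10–8: parent, skip
      8–5: parent, skip
      visit 1 (parent 8)
        1–8: parent, skip
    5–2: parent, skip
visit 9 (parent –)
  visit 3 (parent 9)
    3–9: parent, skip
    visit 4 (parent 3)
      4–3: parent, skip
  visit 11 (parent 9)
    visit 6 (parent 11)
      6–11: parent, skip
    11–9: parent, skip
No non-parent visited neighbor found — the graph is a forest.

No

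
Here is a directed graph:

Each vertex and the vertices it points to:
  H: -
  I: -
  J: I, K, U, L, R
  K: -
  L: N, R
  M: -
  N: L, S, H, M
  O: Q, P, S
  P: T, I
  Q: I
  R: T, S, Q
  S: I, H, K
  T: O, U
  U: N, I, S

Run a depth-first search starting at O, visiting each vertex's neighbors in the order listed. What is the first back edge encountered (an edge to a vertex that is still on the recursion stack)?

T→O

DFS from O (visiting each vertex's neighbors in the order listed); mark gray on enter, black on exit:
O gray
  Q gray
    I gray
    I black
  Q black
  P gray
    T gray
      T→O: O is gray → back edge
First back edge: T → O.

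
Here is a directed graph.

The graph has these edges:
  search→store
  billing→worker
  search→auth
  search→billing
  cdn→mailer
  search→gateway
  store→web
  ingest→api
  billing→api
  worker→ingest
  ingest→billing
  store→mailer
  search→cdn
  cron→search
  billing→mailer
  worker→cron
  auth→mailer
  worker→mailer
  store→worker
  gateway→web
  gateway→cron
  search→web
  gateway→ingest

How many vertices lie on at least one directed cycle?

A vertex is on a directed cycle iff it belongs to a strongly connected component of size ≥ 2 (or has a self-loop).
The vertices on cycles are {cron, store, ingest, search, worker, billing, gateway} — 7 in total.

7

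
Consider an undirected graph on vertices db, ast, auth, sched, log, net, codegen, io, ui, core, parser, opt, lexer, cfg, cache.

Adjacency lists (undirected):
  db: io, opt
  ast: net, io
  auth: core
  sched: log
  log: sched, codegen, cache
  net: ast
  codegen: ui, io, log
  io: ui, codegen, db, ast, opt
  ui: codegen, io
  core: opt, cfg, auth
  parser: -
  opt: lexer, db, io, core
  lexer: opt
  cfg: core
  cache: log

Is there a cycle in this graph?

DFS, tracking each vertex's parent; an edge to a visited non-parent vertex closes a cycle.
Start from ui:
visit ui (parent –)
  visit codegen (parent ui)
    codegen–ui: parent, skip
    visit io (parent codegen)
      io–ui: ui visited and ≠ parent → cycle
Cycle: ui – codegen – io – ui.

Yes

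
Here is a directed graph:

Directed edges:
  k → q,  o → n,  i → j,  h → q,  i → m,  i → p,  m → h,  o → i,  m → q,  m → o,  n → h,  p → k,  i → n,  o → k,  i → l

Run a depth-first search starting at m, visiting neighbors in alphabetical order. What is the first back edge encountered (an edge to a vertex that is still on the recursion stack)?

i->m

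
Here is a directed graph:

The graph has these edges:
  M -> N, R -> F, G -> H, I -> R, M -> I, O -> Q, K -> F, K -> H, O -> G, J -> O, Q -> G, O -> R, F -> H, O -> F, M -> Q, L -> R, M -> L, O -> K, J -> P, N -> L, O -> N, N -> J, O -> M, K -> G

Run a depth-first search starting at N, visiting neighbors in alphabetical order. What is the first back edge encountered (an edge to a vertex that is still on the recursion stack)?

M->N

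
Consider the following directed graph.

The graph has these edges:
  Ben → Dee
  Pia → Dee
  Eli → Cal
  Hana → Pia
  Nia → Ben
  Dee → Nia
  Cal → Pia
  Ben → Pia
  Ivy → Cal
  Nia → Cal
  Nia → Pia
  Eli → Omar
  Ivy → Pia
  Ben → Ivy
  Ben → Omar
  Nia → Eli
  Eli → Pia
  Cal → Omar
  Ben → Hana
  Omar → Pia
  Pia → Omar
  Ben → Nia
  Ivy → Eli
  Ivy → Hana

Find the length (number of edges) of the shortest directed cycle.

For each vertex v, BFS finds the shortest path from v back to v.
The shortest such closed walk is Ben → Nia → Ben, length 2.

2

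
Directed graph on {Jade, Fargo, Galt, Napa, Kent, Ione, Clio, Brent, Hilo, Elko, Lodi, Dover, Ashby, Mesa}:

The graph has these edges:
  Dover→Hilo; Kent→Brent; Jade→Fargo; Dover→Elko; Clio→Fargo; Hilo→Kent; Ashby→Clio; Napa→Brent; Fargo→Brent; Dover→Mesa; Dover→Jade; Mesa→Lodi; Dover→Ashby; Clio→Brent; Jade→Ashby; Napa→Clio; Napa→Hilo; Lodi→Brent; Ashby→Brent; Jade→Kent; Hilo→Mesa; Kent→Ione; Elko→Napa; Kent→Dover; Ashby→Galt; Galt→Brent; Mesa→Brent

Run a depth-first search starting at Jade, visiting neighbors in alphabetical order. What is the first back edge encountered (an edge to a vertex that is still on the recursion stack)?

DFS from Jade (visiting neighbors in alphabetical order); mark gray on enter, black on exit:
Jade gray
  Ashby gray
    Brent gray
    Brent black
    Clio gray
      Clio→Brent: Brent black — skip
      Fargo gray
        Fargo→Brent: Brent black — skip
      Fargo black
    Clio black
    Galt gray
      Galt→Brent: Brent black — skip
    Galt black
  Ashby black
  Jade→Fargo: Fargo black — skip
  Kent gray
    Kent→Brent: Brent black — skip
    Dover gray
      Dover→Ashby: Ashby black — skip
      Elko gray
        Napa gray
          Napa→Brent: Brent black — skip
          Napa→Clio: Clio black — skip
          Hilo gray
            Hilo→Kent: Kent is gray → back edge
First back edge: Hilo → Kent.

Hilo->Kent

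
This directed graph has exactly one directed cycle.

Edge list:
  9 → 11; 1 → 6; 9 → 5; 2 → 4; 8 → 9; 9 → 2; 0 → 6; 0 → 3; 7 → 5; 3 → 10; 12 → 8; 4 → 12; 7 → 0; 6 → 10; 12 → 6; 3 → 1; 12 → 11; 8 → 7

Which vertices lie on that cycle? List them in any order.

2, 4, 8, 9, 12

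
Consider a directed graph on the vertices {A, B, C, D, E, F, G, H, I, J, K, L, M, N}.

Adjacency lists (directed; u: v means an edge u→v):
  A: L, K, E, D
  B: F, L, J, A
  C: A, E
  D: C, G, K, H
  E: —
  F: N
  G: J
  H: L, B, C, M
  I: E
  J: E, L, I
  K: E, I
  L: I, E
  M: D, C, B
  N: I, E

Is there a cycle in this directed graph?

DFS with white/gray/black marking, starting from L:
L gray
  I gray
    E gray
    E black
  I black
  L→E: E black — skip
L black
A gray
  A→L: L black — skip
  K gray
    K→E: E black — skip
    K→I: I black — skip
  K black
  A→E: E black — skip
  D gray
    C gray
      C→A: A is gray → back edge
Back edge found, so a cycle exists: A → D → C → A.

Yes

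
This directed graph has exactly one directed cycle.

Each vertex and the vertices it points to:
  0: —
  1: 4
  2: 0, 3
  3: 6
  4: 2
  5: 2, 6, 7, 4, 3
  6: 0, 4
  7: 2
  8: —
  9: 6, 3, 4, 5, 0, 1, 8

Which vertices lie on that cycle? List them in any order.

DFS with gray/black marking from 3:
3 gray
  6 gray
    0 gray
    0 black
    4 gray
      2 gray
        2→0: 0 black — skip
        2→3: 3 is gray → back edge
Back edge closes the cycle 3 → 6 → 4 → 2 → 3; its vertices are {2, 3, 4, 6}.

2, 3, 4, 6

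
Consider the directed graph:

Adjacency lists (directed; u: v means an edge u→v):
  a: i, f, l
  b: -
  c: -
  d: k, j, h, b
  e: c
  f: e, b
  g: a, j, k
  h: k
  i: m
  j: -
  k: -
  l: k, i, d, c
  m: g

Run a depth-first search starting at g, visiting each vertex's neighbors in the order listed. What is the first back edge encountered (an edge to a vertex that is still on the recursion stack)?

DFS from g (visiting each vertex's neighbors in the order listed); mark gray on enter, black on exit:
g gray
  a gray
    i gray
      m gray
        m→g: g is gray → back edge
First back edge: m → g.

m->g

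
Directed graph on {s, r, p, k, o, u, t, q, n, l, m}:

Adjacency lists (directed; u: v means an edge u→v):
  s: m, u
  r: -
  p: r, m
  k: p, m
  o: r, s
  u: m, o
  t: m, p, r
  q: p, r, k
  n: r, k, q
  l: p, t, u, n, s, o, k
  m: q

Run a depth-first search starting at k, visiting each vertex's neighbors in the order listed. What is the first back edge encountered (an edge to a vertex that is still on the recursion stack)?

q->p

DFS from k (visiting each vertex's neighbors in the order listed); mark gray on enter, black on exit:
k gray
  p gray
    r gray
    r black
    m gray
      q gray
        q→p: p is gray → back edge
First back edge: q → p.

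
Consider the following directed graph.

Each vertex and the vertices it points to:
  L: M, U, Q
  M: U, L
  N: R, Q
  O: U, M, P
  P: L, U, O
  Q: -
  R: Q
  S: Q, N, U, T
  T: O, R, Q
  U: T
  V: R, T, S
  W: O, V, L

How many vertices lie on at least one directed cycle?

A vertex is on a directed cycle iff it belongs to a strongly connected component of size ≥ 2 (or has a self-loop).
The vertices on cycles are {L, M, O, P, T, U} — 6 in total.

6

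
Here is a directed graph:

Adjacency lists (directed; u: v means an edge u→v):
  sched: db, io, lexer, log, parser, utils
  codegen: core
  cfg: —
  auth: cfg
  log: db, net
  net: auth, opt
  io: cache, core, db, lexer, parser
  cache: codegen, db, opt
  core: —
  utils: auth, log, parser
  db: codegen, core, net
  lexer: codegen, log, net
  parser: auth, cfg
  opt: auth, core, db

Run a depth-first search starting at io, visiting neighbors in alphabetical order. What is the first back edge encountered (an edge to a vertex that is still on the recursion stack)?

DFS from io (visiting neighbors in alphabetical order); mark gray on enter, black on exit:
io gray
  cache gray
    codegen gray
      core gray
      core black
    codegen black
    db gray
      db→codegen: codegen black — skip
      db→core: core black — skip
      net gray
        auth gray
          cfg gray
          cfg black
        auth black
        opt gray
          opt→auth: auth black — skip
          opt→core: core black — skip
          opt→db: db is gray → back edge
First back edge: opt → db.

opt→db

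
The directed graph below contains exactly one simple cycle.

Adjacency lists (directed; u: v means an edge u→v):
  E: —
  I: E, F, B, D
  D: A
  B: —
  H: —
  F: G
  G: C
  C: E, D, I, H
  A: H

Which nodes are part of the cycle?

DFS with gray/black marking from C:
C gray
  E gray
  E black
  D gray
    A gray
      H gray
      H black
    A black
  D black
  I gray
    I→E: E black — skip
    F gray
      G gray
        G→C: C is gray → back edge
Back edge closes the cycle C → I → F → G → C; its vertices are {C, F, G, I}.

C, F, G, I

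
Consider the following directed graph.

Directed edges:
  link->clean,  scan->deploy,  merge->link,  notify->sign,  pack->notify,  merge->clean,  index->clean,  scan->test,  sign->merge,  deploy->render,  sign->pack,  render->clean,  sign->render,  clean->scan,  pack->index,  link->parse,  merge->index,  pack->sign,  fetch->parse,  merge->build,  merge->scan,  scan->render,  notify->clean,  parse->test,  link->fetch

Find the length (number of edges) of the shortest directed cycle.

2

For each vertex v, BFS finds the shortest path from v back to v.
The shortest such closed walk is pack → sign → pack, length 2.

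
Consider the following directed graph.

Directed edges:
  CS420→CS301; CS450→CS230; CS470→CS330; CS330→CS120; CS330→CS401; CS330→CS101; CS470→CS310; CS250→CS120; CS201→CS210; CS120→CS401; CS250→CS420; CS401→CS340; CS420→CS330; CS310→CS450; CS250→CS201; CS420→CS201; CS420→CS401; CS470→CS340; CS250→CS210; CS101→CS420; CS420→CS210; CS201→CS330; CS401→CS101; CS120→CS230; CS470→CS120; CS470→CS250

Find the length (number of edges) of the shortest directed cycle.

For each vertex v, BFS finds the shortest path from v back to v.
The shortest such closed walk is CS330 → CS101 → CS420 → CS330, length 3.

3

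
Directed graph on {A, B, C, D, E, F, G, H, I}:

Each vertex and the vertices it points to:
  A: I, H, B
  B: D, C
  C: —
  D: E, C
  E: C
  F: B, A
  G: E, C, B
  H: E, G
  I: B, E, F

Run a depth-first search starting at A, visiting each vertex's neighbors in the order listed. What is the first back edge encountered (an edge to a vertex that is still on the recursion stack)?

F→A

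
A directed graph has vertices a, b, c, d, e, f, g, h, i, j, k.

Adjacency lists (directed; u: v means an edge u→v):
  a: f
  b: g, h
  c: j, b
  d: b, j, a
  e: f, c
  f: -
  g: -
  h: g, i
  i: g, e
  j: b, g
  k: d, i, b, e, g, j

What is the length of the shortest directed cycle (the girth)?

For each vertex v, BFS finds the shortest path from v back to v.
The shortest such closed walk is e → c → b → h → i → e, length 5.

5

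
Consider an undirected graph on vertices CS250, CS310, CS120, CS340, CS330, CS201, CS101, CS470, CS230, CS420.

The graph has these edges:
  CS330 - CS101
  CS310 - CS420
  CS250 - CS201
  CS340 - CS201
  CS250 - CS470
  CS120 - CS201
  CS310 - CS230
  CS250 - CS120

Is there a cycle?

DFS, tracking each vertex's parent; an edge to a visited non-parent vertex closes a cycle.
Start from CS201:
visit CS201 (parent –)
  visit CS250 (parent CS201)
    visit CS120 (parent CS250)
      CS120–CS201: CS201 visited and ≠ parent → cycle
Cycle: CS201 – CS250 – CS120 – CS201.

Yes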